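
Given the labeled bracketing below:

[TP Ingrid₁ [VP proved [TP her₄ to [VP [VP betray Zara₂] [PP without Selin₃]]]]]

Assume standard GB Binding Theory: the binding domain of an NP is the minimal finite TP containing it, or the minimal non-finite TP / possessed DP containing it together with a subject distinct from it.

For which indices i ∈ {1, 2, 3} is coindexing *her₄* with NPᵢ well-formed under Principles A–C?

*her* is a pronoun, so Principle B applies: it must be free in its binding domain.
Binding domain of *her₄*: the matrix TP, whose subject is Ingrid₁.
*Ingrid₁* c-commands the pronoun within its binding domain → coindexation would violate Principle B.
*Zara₂*: the pronoun c-commands this R-expression → coindexation would violate Principle C on *Zara₂*.
*Selin₃*: the pronoun c-commands this R-expression → coindexation would violate Principle C on *Selin₃*.

none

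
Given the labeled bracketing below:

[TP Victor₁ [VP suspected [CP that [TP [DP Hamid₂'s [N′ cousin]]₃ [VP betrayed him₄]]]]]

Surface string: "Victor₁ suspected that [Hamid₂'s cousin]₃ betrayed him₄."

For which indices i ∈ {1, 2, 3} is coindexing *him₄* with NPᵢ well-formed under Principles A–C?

{1, 2}

*him* is a pronoun, so Principle B applies: it must be free in its binding domain.
Binding domain of *him₄*: the embedded TP, whose subject is [Hamid₂'s cousin]₃.
*Victor₁* c-commands the pronoun but from outside its binding domain, and is not c-commanded by it → coindexation permitted.
*Hamid₂* and the pronoun do not c-command one another → neither Principle B nor Principle C is at stake; coindexation permitted.
*[Hamid₂'s cousin]₃* c-commands the pronoun within its binding domain → coindexation would violate Principle B.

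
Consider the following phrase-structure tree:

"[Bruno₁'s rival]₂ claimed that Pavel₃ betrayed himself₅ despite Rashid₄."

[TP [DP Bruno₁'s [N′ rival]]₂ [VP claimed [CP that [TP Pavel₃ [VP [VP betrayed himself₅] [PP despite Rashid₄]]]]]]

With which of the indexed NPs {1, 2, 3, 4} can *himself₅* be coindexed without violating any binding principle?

*himself* is an anaphor, so Principle A applies: it must be bound in its binding domain.
Binding domain of *himself₅*: the embedded TP, whose subject is Pavel₃.
*Bruno₁* does not c-command the anaphor → cannot bind it.
*[Bruno₁'s rival]₂* c-commands the anaphor but is outside its binding domain → cannot satisfy Principle A.
*Pavel₃* c-commands the anaphor within its binding domain → licit binder.
*Rashid₄* does not c-command the anaphor → cannot bind it.

{3}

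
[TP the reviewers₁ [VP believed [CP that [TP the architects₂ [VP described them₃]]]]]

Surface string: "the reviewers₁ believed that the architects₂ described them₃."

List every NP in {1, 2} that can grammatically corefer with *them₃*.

*them* is a pronoun, so Principle B applies: it must be free in its binding domain.
Binding domain of *them₃*: the embedded TP, whose subject is the architects₂.
*the reviewers₁* c-commands the pronoun but from outside its binding domain, and is not c-commanded by it → coindexation permitted.
*the architects₂* c-commands the pronoun within its binding domain → coindexation would violate Principle B.

{1}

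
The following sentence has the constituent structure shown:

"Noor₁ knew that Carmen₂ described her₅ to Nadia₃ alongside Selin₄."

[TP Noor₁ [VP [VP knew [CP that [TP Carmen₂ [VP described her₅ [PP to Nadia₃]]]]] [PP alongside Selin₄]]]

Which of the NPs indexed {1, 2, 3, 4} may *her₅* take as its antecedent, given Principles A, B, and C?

{1, 4}

*her* is a pronoun, so Principle B applies: it must be free in its binding domain.
Binding domain of *her₅*: the embedded TP, whose subject is Carmen₂.
*Noor₁* c-commands the pronoun but from outside its binding domain, and is not c-commanded by it → coindexation permitted.
*Carmen₂* c-commands the pronoun within its binding domain → coindexation would violate Principle B.
*Nadia₃*: the pronoun c-commands this R-expression → coindexation would violate Principle C on *Nadia₃*.
*Selin₄* and the pronoun do not c-command one another → neither Principle B nor Principle C is at stake; coindexation permitted.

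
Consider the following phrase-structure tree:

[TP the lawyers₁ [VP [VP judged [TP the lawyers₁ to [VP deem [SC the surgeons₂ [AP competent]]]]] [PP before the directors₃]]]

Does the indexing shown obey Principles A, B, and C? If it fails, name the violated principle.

The two coindexed NPs are *the lawyers₁* (the lower occurrence) and *the lawyers₁* (the higher occurrence).
*the lawyers₁* (the lower occurrence) is an R-expression. Principle C requires it to be free everywhere.
*the lawyers₁* (the higher occurrence) c-commands it and carries the same index.
The R-expression is bound → Principle C violation.

Principle C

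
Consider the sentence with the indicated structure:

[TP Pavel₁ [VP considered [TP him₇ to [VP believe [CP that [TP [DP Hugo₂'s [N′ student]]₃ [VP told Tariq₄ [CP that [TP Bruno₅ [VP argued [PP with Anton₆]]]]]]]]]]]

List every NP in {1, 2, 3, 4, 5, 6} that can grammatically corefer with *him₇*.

*him* is a pronoun, so Principle B applies: it must be free in its binding domain.
Binding domain of *him₇*: the matrix TP, whose subject is Pavel₁.
*Pavel₁* c-commands the pronoun within its binding domain → coindexation would violate Principle B.
*Hugo₂*: the pronoun c-commands this R-expression → coindexation would violate Principle C on *Hugo₂*.
*[Hugo₂'s student]₃*: the pronoun c-commands this R-expression → coindexation would violate Principle C on *[Hugo₂'s student]₃*.
*Tariq₄*: the pronoun c-commands this R-expression → coindexation would violate Principle C on *Tariq₄*.
*Bruno₅*: the pronoun c-commands this R-expression → coindexation would violate Principle C on *Bruno₅*.
*Anton₆*: the pronoun c-commands this R-expression → coindexation would violate Principle C on *Anton₆*.

none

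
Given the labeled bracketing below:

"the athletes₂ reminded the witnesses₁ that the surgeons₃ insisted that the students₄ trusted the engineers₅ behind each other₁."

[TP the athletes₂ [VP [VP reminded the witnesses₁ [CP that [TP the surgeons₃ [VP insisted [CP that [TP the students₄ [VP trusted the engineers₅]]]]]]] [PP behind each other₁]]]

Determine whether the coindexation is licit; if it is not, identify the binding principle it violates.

The two coindexed NPs are *the witnesses₁* and *each other₁*.
*each other₁* is an anaphor. Principle A requires it to be bound within its binding domain — the matrix TP, whose subject is the athletes₂.
Within that domain it is c-commanded by *the athletes₂*, which does not share its index.
*the witnesses₁* does not c-command the anaphor at all.
The anaphor is unbound in its domain → Principle A violation.

Principle A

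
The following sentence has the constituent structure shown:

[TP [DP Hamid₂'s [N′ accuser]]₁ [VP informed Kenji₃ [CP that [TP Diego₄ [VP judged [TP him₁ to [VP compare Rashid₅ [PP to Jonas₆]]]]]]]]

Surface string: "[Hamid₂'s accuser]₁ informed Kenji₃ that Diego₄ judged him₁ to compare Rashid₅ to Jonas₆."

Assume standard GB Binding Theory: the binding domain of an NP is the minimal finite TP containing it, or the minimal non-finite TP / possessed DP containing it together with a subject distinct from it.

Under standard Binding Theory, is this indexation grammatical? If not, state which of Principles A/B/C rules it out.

grammatical

The two coindexed NPs are *[Hamid₂'s accuser]₁* and *him₁*.
*him₁* is a pronoun; its binding domain is the embedded TP, whose subject is Diego₄. Within that domain it is c-commanded only by *Diego₄*, which carries a different index — the pronoun is free locally, so Principle B holds.
*[Hamid₂'s accuser]₁* is an R-expression; *him₁* does not c-command it, and no other NP shares its index, so Principle C is satisfied.
All principles are respected.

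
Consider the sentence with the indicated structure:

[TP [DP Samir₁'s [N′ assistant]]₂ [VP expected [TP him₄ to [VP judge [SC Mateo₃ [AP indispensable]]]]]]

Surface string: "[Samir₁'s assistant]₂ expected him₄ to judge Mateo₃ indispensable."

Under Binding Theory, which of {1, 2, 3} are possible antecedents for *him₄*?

{1}

*him* is a pronoun, so Principle B applies: it must be free in its binding domain.
Binding domain of *him₄*: the matrix TP, whose subject is [Samir₁'s assistant]₂.
*Samir₁* and the pronoun do not c-command one another → neither Principle B nor Principle C is at stake; coindexation permitted.
*[Samir₁'s assistant]₂* c-commands the pronoun within its binding domain → coindexation would violate Principle B.
*Mateo₃*: the pronoun c-commands this R-expression → coindexation would violate Principle C on *Mateo₃*.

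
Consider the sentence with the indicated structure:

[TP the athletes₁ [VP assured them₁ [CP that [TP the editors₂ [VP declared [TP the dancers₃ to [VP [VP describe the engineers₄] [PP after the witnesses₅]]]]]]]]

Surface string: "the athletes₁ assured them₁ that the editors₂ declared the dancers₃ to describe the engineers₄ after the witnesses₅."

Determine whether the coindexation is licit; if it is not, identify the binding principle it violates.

Principle B

The two coindexed NPs are *the athletes₁* and *them₁*.
*them₁* is a pronoun. Its binding domain is the matrix TP, whose subject is the athletes₁.
*the athletes₁* c-commands it within that domain and carries the same index.
The pronoun is locally bound → Principle B violation.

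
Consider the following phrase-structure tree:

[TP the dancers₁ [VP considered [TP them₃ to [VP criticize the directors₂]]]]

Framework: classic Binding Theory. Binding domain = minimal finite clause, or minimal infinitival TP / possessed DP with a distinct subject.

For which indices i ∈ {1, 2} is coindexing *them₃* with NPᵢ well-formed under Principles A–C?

*them* is a pronoun, so Principle B applies: it must be free in its binding domain.
Binding domain of *them₃*: the matrix TP, whose subject is the dancers₁.
*the dancers₁* c-commands the pronoun within its binding domain → coindexation would violate Principle B.
*the directors₂*: the pronoun c-commands this R-expression → coindexation would violate Principle C on *the directors₂*.

none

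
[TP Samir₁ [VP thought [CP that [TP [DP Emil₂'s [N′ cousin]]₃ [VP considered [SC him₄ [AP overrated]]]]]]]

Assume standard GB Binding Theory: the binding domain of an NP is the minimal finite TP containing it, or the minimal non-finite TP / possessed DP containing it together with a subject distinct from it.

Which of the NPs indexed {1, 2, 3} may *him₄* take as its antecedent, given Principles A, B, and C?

*him* is a pronoun, so Principle B applies: it must be free in its binding domain.
Binding domain of *him₄*: the embedded TP, whose subject is [Emil₂'s cousin]₃.
*Samir₁* c-commands the pronoun but from outside its binding domain, and is not c-commanded by it → coindexation permitted.
*Emil₂* and the pronoun do not c-command one another → neither Principle B nor Principle C is at stake; coindexation permitted.
*[Emil₂'s cousin]₃* c-commands the pronoun within its binding domain → coindexation would violate Principle B.

{1, 2}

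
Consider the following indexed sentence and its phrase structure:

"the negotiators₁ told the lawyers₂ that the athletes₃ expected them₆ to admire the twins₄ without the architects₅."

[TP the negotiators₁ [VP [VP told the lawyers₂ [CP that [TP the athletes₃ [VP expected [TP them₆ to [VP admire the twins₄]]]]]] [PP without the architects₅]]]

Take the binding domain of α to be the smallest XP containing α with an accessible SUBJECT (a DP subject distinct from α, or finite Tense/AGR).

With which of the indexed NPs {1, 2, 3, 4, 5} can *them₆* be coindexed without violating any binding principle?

*them* is a pronoun, so Principle B applies: it must be free in its binding domain.
Binding domain of *them₆*: the embedded TP, whose subject is the athletes₃.
*the negotiators₁* c-commands the pronoun but from outside its binding domain, and is not c-commanded by it → coindexation permitted.
*the lawyers₂* c-commands the pronoun but from outside its binding domain, and is not c-commanded by it → coindexation permitted.
*the athletes₃* c-commands the pronoun within its binding domain → coindexation would violate Principle B.
*the twins₄*: the pronoun c-commands this R-expression → coindexation would violate Principle C on *the twins₄*.
*the architects₅* and the pronoun do not c-command one another → neither Principle B nor Principle C is at stake; coindexation permitted.

{1, 2, 5}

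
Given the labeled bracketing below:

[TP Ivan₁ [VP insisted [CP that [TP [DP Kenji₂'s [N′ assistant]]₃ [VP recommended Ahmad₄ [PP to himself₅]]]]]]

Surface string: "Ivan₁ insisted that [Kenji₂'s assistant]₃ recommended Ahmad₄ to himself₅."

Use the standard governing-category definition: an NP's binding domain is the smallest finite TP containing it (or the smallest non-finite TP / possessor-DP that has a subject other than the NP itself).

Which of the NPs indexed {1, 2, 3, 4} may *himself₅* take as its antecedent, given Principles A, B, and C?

*himself* is an anaphor, so Principle A applies: it must be bound in its binding domain.
Binding domain of *himself₅*: the embedded TP, whose subject is [Kenji₂'s assistant]₃.
*Ivan₁* c-commands the anaphor but is outside its binding domain → cannot satisfy Principle A.
*Kenji₂* does not c-command the anaphor → cannot bind it.
*[Kenji₂'s assistant]₃* c-commands the anaphor within its binding domain → licit binder.
*Ahmad₄* c-commands the anaphor within its binding domain → licit binder.

{3, 4}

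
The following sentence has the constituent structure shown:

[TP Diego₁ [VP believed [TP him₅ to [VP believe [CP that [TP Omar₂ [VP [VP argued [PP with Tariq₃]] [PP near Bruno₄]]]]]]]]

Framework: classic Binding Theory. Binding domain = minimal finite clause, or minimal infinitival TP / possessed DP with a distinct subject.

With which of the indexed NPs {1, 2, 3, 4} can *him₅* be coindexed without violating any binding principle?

*him* is a pronoun, so Principle B applies: it must be free in its binding domain.
Binding domain of *him₅*: the matrix TP, whose subject is Diego₁.
*Diego₁* c-commands the pronoun within its binding domain → coindexation would violate Principle B.
*Omar₂*: the pronoun c-commands this R-expression → coindexation would violate Principle C on *Omar₂*.
*Tariq₃*: the pronoun c-commands this R-expression → coindexation would violate Principle C on *Tariq₃*.
*Bruno₄*: the pronoun c-commands this R-expression → coindexation would violate Principle C on *Bruno₄*.

none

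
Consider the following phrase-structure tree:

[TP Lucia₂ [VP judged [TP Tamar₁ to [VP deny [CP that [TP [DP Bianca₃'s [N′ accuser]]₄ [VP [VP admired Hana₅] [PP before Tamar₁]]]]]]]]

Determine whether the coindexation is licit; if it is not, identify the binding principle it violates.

The two coindexed NPs are *Tamar₁* (the higher occurrence) and *Tamar₁* (the lower occurrence).
*Tamar₁* (the lower occurrence) is an R-expression. Principle C requires it to be free everywhere.
*Tamar₁* (the higher occurrence) c-commands it and carries the same index.
The R-expression is bound → Principle C violation.

Principle C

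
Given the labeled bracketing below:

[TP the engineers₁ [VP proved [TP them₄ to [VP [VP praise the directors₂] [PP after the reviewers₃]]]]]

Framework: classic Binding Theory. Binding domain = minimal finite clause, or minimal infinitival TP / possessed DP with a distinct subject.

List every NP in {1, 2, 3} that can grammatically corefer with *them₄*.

none

*them* is a pronoun, so Principle B applies: it must be free in its binding domain.
Binding domain of *them₄*: the matrix TP, whose subject is the engineers₁.
*the engineers₁* c-commands the pronoun within its binding domain → coindexation would violate Principle B.
*the directors₂*: the pronoun c-commands this R-expression → coindexation would violate Principle C on *the directors₂*.
*the reviewers₃*: the pronoun c-commands this R-expression → coindexation would violate Principle C on *the reviewers₃*.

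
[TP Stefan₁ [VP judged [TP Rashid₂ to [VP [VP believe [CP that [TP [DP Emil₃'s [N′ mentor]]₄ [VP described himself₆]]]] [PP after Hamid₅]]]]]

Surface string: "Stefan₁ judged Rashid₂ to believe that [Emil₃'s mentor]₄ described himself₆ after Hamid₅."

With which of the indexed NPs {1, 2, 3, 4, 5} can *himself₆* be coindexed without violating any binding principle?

{4}

*himself* is an anaphor, so Principle A applies: it must be bound in its binding domain.
Binding domain of *himself₆*: the embedded TP, whose subject is [Emil₃'s mentor]₄.
*Stefan₁* c-commands the anaphor but is outside its binding domain → cannot satisfy Principle A.
*Rashid₂* c-commands the anaphor but is outside its binding domain → cannot satisfy Principle A.
*Emil₃* does not c-command the anaphor → cannot bind it.
*[Emil₃'s mentor]₄* c-commands the anaphor within its binding domain → licit binder.
*Hamid₅* does not c-command the anaphor → cannot bind it.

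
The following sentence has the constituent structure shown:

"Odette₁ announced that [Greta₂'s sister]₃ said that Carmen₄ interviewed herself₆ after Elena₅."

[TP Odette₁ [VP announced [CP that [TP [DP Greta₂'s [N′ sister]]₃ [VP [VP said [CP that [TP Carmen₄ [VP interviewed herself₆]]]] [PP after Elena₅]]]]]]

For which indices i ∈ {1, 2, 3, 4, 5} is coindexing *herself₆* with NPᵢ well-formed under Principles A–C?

*herself* is an anaphor, so Principle A applies: it must be bound in its binding domain.
Binding domain of *herself₆*: the embedded TP, whose subject is Carmen₄.
*Odette₁* c-commands the anaphor but is outside its binding domain → cannot satisfy Principle A.
*Greta₂* does not c-command the anaphor → cannot bind it.
*[Greta₂'s sister]₃* c-commands the anaphor but is outside its binding domain → cannot satisfy Principle A.
*Carmen₄* c-commands the anaphor within its binding domain → licit binder.
*Elena₅* does not c-command the anaphor → cannot bind it.

{4}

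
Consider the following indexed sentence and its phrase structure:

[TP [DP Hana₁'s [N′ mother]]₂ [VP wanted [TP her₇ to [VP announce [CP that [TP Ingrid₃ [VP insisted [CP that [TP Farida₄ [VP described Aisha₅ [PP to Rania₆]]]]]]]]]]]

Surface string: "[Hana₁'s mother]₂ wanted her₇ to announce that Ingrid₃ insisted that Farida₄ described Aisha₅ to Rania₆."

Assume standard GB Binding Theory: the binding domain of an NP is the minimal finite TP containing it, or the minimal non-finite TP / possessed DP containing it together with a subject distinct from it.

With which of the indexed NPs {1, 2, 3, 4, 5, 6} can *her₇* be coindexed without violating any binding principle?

*her* is a pronoun, so Principle B applies: it must be free in its binding domain.
Binding domain of *her₇*: the matrix TP, whose subject is [Hana₁'s mother]₂.
*Hana₁* and the pronoun do not c-command one another → neither Principle B nor Principle C is at stake; coindexation permitted.
*[Hana₁'s mother]₂* c-commands the pronoun within its binding domain → coindexation would violate Principle B.
*Ingrid₃*: the pronoun c-commands this R-expression → coindexation would violate Principle C on *Ingrid₃*.
*Farida₄*: the pronoun c-commands this R-expression → coindexation would violate Principle C on *Farida₄*.
*Aisha₅*: the pronoun c-commands this R-expression → coindexation would violate Principle C on *Aisha₅*.
*Rania₆*: the pronoun c-commands this R-expression → coindexation would violate Principle C on *Rania₆*.

{1}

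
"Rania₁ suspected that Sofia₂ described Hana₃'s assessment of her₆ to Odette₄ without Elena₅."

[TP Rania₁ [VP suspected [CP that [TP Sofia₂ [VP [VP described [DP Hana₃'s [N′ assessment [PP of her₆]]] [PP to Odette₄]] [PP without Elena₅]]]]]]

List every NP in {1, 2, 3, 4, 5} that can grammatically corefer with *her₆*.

{1, 2, 4, 5}

*her* is a pronoun, so Principle B applies: it must be free in its binding domain.
Binding domain of *her₆*: the possessed DP, whose subject is Hana₃.
*Rania₁* c-commands the pronoun but from outside its binding domain, and is not c-commanded by it → coindexation permitted.
*Sofia₂* c-commands the pronoun but from outside its binding domain, and is not c-commanded by it → coindexation permitted.
*Hana₃* c-commands the pronoun within its binding domain → coindexation would violate Principle B.
*Odette₄* and the pronoun do not c-command one another → neither Principle B nor Principle C is at stake; coindexation permitted.
*Elena₅* and the pronoun do not c-command one another → neither Principle B nor Principle C is at stake; coindexation permitted.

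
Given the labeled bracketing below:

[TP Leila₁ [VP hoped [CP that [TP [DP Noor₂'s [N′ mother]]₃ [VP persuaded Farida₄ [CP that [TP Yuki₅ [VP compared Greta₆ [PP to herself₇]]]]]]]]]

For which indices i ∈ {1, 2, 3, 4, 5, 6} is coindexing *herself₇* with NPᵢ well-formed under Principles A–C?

{5, 6}

*herself* is an anaphor, so Principle A applies: it must be bound in its binding domain.
Binding domain of *herself₇*: the embedded TP, whose subject is Yuki₅.
*Leila₁* c-commands the anaphor but is outside its binding domain → cannot satisfy Principle A.
*Noor₂* does not c-command the anaphor → cannot bind it.
*[Noor₂'s mother]₃* c-commands the anaphor but is outside its binding domain → cannot satisfy Principle A.
*Farida₄* c-commands the anaphor but is outside its binding domain → cannot satisfy Principle A.
*Yuki₅* c-commands the anaphor within its binding domain → licit binder.
*Greta₆* c-commands the anaphor within its binding domain → licit binder.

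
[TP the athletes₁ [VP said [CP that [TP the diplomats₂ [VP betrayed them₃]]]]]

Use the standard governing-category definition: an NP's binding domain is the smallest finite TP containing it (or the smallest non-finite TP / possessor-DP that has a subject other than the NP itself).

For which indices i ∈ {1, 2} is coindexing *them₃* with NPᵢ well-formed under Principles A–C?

*them* is a pronoun, so Principle B applies: it must be free in its binding domain.
Binding domain of *them₃*: the embedded TP, whose subject is the diplomats₂.
*the athletes₁* c-commands the pronoun but from outside its binding domain, and is not c-commanded by it → coindexation permitted.
*the diplomats₂* c-commands the pronoun within its binding domain → coindexation would violate Principle B.

{1}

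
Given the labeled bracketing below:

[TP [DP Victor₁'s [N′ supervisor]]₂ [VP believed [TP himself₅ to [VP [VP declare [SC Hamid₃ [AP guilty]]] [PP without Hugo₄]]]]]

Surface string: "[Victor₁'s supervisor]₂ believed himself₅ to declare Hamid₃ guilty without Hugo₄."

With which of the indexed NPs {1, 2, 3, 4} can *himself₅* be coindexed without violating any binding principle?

{2}

*himself* is an anaphor, so Principle A applies: it must be bound in its binding domain.
Binding domain of *himself₅*: the matrix TP, whose subject is [Victor₁'s supervisor]₂.
*Victor₁* does not c-command the anaphor → cannot bind it.
*[Victor₁'s supervisor]₂* c-commands the anaphor within its binding domain → licit binder.
*Hamid₃* does not c-command the anaphor → cannot bind it.
*Hugo₄* does not c-command the anaphor → cannot bind it.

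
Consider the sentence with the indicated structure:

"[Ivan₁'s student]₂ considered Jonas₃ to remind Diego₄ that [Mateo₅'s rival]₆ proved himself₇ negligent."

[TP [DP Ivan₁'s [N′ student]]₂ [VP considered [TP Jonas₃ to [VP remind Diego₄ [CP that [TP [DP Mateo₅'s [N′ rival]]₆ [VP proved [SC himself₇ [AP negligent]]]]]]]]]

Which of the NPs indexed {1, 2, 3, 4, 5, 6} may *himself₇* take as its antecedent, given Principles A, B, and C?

{6}

*himself* is an anaphor, so Principle A applies: it must be bound in its binding domain.
Binding domain of *himself₇*: the embedded TP, whose subject is [Mateo₅'s rival]₆.
*Ivan₁* does not c-command the anaphor → cannot bind it.
*[Ivan₁'s student]₂* c-commands the anaphor but is outside its binding domain → cannot satisfy Principle A.
*Jonas₃* c-commands the anaphor but is outside its binding domain → cannot satisfy Principle A.
*Diego₄* c-commands the anaphor but is outside its binding domain → cannot satisfy Principle A.
*Mateo₅* does not c-command the anaphor → cannot bind it.
*[Mateo₅'s rival]₆* c-commands the anaphor within its binding domain → licit binder.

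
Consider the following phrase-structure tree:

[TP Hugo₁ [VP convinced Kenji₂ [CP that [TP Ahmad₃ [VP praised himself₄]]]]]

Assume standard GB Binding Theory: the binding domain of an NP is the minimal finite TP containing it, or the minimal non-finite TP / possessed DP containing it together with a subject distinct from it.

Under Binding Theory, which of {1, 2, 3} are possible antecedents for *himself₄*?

{3}

*himself* is an anaphor, so Principle A applies: it must be bound in its binding domain.
Binding domain of *himself₄*: the embedded TP, whose subject is Ahmad₃.
*Hugo₁* c-commands the anaphor but is outside its binding domain → cannot satisfy Principle A.
*Kenji₂* c-commands the anaphor but is outside its binding domain → cannot satisfy Principle A.
*Ahmad₃* c-commands the anaphor within its binding domain → licit binder.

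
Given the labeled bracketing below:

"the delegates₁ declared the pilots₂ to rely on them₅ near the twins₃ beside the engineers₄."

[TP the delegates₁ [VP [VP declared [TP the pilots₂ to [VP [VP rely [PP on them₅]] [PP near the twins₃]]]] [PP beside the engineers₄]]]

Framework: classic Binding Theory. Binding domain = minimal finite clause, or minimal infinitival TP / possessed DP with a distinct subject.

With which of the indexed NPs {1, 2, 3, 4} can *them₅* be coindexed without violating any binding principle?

{1, 3, 4}

*them* is a pronoun, so Principle B applies: it must be free in its binding domain.
Binding domain of *them₅*: the embedded TP, whose subject is the pilots₂.
*the delegates₁* c-commands the pronoun but from outside its binding domain, and is not c-commanded by it → coindexation permitted.
*the pilots₂* c-commands the pronoun within its binding domain → coindexation would violate Principle B.
*the twins₃* and the pronoun do not c-command one another → neither Principle B nor Principle C is at stake; coindexation permitted.
*the engineers₄* and the pronoun do not c-command one another → neither Principle B nor Principle C is at stake; coindexation permitted.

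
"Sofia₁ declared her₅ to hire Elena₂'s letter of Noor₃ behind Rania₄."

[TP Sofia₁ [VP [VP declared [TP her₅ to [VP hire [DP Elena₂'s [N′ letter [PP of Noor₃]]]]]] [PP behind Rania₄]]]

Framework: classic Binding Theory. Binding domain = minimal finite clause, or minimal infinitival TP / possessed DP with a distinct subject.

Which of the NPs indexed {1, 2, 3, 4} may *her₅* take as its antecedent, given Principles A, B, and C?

{4}

*her* is a pronoun, so Principle B applies: it must be free in its binding domain.
Binding domain of *her₅*: the matrix TP, whose subject is Sofia₁.
*Sofia₁* c-commands the pronoun within its binding domain → coindexation would violate Principle B.
*Elena₂*: the pronoun c-commands this R-expression → coindexation would violate Principle C on *Elena₂*.
*Noor₃*: the pronoun c-commands this R-expression → coindexation would violate Principle C on *Noor₃*.
*Rania₄* and the pronoun do not c-command one another → neither Principle B nor Principle C is at stake; coindexation permitted.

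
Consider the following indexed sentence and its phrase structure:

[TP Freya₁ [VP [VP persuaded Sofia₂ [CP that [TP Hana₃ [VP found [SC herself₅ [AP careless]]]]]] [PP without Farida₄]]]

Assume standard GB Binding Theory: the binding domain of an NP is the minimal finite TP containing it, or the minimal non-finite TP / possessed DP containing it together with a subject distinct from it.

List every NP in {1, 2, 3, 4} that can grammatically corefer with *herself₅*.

*herself* is an anaphor, so Principle A applies: it must be bound in its binding domain.
Binding domain of *herself₅*: the embedded TP, whose subject is Hana₃.
*Freya₁* c-commands the anaphor but is outside its binding domain → cannot satisfy Principle A.
*Sofia₂* c-commands the anaphor but is outside its binding domain → cannot satisfy Principle A.
*Hana₃* c-commands the anaphor within its binding domain → licit binder.
*Farida₄* does not c-command the anaphor → cannot bind it.

{3}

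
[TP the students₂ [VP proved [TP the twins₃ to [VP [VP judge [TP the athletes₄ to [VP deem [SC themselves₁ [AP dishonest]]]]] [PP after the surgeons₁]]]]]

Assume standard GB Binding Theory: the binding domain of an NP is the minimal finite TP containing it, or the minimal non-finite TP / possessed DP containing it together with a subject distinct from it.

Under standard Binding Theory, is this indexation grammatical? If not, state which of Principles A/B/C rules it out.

The two coindexed NPs are *the surgeons₁* and *themselves₁*.
*themselves₁* is an anaphor. Principle A requires it to be bound within its binding domain — the embedded TP, whose subject is the athletes₄.
Within that domain it is c-commanded by *the athletes₄*, which does not share its index.
*the surgeons₁* does not c-command the anaphor at all.
The anaphor is unbound in its domain → Principle A violation.

Principle A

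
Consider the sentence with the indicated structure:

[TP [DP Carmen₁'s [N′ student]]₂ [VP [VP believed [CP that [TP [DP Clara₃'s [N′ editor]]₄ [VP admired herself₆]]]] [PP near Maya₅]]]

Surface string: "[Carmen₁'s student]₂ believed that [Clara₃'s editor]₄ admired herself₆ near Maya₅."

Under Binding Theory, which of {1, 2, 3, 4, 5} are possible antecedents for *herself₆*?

{4}

*herself* is an anaphor, so Principle A applies: it must be bound in its binding domain.
Binding domain of *herself₆*: the embedded TP, whose subject is [Clara₃'s editor]₄.
*Carmen₁* does not c-command the anaphor → cannot bind it.
*[Carmen₁'s student]₂* c-commands the anaphor but is outside its binding domain → cannot satisfy Principle A.
*Clara₃* does not c-command the anaphor → cannot bind it.
*[Clara₃'s editor]₄* c-commands the anaphor within its binding domain → licit binder.
*Maya₅* does not c-command the anaphor → cannot bind it.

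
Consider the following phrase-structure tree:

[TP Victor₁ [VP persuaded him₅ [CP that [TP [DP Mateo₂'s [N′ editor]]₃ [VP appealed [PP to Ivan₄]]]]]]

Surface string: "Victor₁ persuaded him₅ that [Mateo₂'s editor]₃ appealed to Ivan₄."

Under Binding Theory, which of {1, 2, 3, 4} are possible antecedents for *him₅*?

*him* is a pronoun, so Principle B applies: it must be free in its binding domain.
Binding domain of *him₅*: the matrix TP, whose subject is Victor₁.
*Victor₁* c-commands the pronoun within its binding domain → coindexation would violate Principle B.
*Mateo₂*: the pronoun c-commands this R-expression → coindexation would violate Principle C on *Mateo₂*.
*[Mateo₂'s editor]₃*: the pronoun c-commands this R-expression → coindexation would violate Principle C on *[Mateo₂'s editor]₃*.
*Ivan₄*: the pronoun c-commands this R-expression → coindexation would violate Principle C on *Ivan₄*.

none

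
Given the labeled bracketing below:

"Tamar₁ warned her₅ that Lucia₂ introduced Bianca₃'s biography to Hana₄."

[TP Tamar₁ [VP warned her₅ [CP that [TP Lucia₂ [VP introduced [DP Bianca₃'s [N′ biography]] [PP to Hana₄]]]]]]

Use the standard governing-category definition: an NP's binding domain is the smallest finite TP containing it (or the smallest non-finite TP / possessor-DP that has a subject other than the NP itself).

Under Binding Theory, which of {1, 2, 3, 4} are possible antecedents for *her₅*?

*her* is a pronoun, so Principle B applies: it must be free in its binding domain.
Binding domain of *her₅*: the matrix TP, whose subject is Tamar₁.
*Tamar₁* c-commands the pronoun within its binding domain → coindexation would violate Principle B.
*Lucia₂*: the pronoun c-commands this R-expression → coindexation would violate Principle C on *Lucia₂*.
*Bianca₃*: the pronoun c-commands this R-expression → coindexation would violate Principle C on *Bianca₃*.
*Hana₄*: the pronoun c-commands this R-expression → coindexation would violate Principle C on *Hana₄*.

none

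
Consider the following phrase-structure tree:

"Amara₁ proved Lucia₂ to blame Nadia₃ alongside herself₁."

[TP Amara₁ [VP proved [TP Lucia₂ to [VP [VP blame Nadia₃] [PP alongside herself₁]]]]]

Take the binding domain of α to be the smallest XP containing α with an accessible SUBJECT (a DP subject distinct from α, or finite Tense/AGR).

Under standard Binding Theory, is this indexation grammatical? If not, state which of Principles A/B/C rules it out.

The two coindexed NPs are *Amara₁* and *herself₁*.
*herself₁* is an anaphor. Principle A requires it to be bound within its binding domain — the embedded TP, whose subject is Lucia₂.
Within that domain it is c-commanded by *Lucia₂*, which does not share its index.
*Amara₁* does c-command the anaphor, but from outside its binding domain.
The anaphor is unbound in its domain → Principle A violation.

Principle A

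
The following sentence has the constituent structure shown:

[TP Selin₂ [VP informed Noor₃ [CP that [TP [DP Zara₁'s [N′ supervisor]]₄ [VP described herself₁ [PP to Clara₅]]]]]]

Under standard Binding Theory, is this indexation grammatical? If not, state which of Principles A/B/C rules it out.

The two coindexed NPs are *Zara₁* and *herself₁*.
*herself₁* is an anaphor. Principle A requires it to be bound within its binding domain — the embedded TP, whose subject is [Zara₁'s supervisor]₄.
Within that domain it is c-commanded by *[Zara₁'s supervisor]₄*, which does not share its index.
*Zara₁* does not c-command the anaphor at all.
The anaphor is unbound in its domain → Principle A violation.

Principle A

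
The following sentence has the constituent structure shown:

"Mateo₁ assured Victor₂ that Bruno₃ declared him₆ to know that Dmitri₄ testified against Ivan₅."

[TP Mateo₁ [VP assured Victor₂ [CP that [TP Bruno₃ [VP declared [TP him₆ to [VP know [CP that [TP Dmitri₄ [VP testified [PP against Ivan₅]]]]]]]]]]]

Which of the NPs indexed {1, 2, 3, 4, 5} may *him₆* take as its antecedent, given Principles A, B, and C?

*him* is a pronoun, so Principle B applies: it must be free in its binding domain.
Binding domain of *him₆*: the embedded TP, whose subject is Bruno₃.
*Mateo₁* c-commands the pronoun but from outside its binding domain, and is not c-commanded by it → coindexation permitted.
*Victor₂* c-commands the pronoun but from outside its binding domain, and is not c-commanded by it → coindexation permitted.
*Bruno₃* c-commands the pronoun within its binding domain → coindexation would violate Principle B.
*Dmitri₄*: the pronoun c-commands this R-expression → coindexation would violate Principle C on *Dmitri₄*.
*Ivan₅*: the pronoun c-commands this R-expression → coindexation would violate Principle C on *Ivan₅*.

{1, 2}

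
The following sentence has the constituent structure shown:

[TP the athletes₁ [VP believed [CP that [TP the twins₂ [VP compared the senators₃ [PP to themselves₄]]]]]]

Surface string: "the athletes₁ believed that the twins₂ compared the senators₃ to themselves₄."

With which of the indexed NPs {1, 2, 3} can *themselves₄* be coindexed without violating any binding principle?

{2, 3}

*themselves* is an anaphor, so Principle A applies: it must be bound in its binding domain.
Binding domain of *themselves₄*: the embedded TP, whose subject is the twins₂.
*the athletes₁* c-commands the anaphor but is outside its binding domain → cannot satisfy Principle A.
*the twins₂* c-commands the anaphor within its binding domain → licit binder.
*the senators₃* c-commands the anaphor within its binding domain → licit binder.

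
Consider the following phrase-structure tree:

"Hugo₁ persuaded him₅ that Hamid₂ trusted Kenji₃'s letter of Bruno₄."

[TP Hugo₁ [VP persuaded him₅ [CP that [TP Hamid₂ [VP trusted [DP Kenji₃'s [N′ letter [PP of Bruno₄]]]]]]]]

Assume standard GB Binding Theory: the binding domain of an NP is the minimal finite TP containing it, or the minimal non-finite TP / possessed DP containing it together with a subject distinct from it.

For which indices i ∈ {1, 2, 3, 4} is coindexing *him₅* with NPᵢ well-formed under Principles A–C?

none

*him* is a pronoun, so Principle B applies: it must be free in its binding domain.
Binding domain of *him₅*: the matrix TP, whose subject is Hugo₁.
*Hugo₁* c-commands the pronoun within its binding domain → coindexation would violate Principle B.
*Hamid₂*: the pronoun c-commands this R-expression → coindexation would violate Principle C on *Hamid₂*.
*Kenji₃*: the pronoun c-commands this R-expression → coindexation would violate Principle C on *Kenji₃*.
*Bruno₄*: the pronoun c-commands this R-expression → coindexation would violate Principle C on *Bruno₄*.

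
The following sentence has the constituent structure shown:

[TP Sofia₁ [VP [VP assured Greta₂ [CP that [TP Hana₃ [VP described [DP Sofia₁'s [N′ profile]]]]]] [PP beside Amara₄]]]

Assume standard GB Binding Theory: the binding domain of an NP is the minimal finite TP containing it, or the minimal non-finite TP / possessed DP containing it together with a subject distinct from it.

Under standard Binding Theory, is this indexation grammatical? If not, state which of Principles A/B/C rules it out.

The two coindexed NPs are *Sofia₁* (the lower occurrence) and *Sofia₁* (the higher occurrence).
*Sofia₁* (the lower occurrence) is an R-expression. Principle C requires it to be free everywhere.
*Sofia₁* (the higher occurrence) c-commands it and carries the same index.
The R-expression is bound → Principle C violation.

Principle C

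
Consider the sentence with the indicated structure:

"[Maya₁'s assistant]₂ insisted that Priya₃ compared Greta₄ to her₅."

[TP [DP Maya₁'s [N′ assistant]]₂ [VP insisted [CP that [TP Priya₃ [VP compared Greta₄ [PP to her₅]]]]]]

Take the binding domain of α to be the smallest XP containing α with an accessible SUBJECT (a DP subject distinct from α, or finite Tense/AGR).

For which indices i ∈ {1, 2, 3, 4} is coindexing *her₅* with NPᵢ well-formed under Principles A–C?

*her* is a pronoun, so Principle B applies: it must be free in its binding domain.
Binding domain of *her₅*: the embedded TP, whose subject is Priya₃.
*Maya₁* and the pronoun do not c-command one another → neither Principle B nor Principle C is at stake; coindexation permitted.
*[Maya₁'s assistant]₂* c-commands the pronoun but from outside its binding domain, and is not c-commanded by it → coindexation permitted.
*Priya₃* c-commands the pronoun within its binding domain → coindexation would violate Principle B.
*Greta₄* c-commands the pronoun within its binding domain → coindexation would violate Principle B.

{1, 2}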